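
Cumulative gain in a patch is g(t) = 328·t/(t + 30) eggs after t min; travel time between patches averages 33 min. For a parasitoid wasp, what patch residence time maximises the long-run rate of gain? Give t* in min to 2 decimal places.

31.46 min

Maximise g(t)/(T+t): set derivative to zero → g'(t)(T+t) = g(t).
g'(t) = 328·30/(t + 30)². Setting 328·30/(t+30)² = 328t/[(t+30)(33+t)] gives 30(33+t) = t(t+30), so t² = 30×33 = 990.
t* = √990 = 31.46 min.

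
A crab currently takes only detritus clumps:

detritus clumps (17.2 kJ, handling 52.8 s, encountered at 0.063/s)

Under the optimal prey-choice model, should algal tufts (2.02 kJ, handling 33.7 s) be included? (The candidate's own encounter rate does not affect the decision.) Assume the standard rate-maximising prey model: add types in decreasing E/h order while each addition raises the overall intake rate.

No

On detritus clumps alone, R = ΣλE/(1+Σλh) = 1.084/4.326 = 0.2505 kJ/s.
Profitability of algal tufts: 2.02/33.7 = 0.05994 kJ/s.
0.05994 < 0.2505, so adding algal tufts would lower the average — exclude it.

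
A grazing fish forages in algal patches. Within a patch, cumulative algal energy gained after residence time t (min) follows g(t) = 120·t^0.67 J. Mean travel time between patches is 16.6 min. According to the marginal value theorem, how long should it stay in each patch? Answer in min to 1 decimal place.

Maximise g(t)/(T+t): set derivative to zero → g'(t)(T+t) = g(t).
g'(t) = 0.67·120·t^-0.33. Setting 0.67·120·t^-0.33 = 120·t^0.67/(16.6+t) gives 0.67(16.6+t) = t, so 0.33·t = 0.67×16.6.
t* = 0.67×16.6/0.33 = 33.7 min.

33.7 min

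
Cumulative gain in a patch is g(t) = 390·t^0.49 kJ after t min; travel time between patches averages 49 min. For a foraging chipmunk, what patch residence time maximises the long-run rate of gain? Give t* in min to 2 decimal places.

47.08 min

Maximise g(t)/(T+t): set derivative to zero → g'(t)(T+t) = g(t).
g'(t) = 0.49·390·t^-0.51. Setting 0.49·390·t^-0.51 = 390·t^0.49/(49+t) gives 0.49(49+t) = t, so 0.51·t = 0.49×49.
t* = 0.49×49/0.51 = 47.08 min.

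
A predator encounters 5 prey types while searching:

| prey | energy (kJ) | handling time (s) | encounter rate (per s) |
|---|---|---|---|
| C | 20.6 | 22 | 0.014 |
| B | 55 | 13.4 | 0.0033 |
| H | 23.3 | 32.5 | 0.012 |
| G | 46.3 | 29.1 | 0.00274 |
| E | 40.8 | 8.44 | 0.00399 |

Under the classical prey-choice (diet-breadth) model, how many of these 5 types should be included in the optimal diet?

Profitabilities (E/h, kJ/s): E 4.83, B 4.1, G 1.59, C 0.936, H 0.717. Add prey in this order while the next type's profitability exceeds the intake rate on those already taken.
Rate on top 1: 0.1575. B: 4.1 > 0.1575 → include.
Rate on top 2: 0.3194. G: 1.59 > 0.3194 → include.
Rate on top 3: 0.407. C: 0.936 > 0.407 → include.
Rate on top 4: 0.5182. H: 0.717 > 0.5182 → include.
Optimal diet: E, B, G, C, H — 5 of 5 types.

5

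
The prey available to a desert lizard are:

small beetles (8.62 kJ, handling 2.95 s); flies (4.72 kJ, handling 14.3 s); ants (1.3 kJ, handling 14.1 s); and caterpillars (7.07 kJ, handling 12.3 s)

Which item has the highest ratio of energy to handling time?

small beetles

In descending order of E/h:
small beetles: 8.62/2.95 = 2.92 kJ/s
caterpillars: 7.07/12.3 = 0.575 kJ/s
flies: 4.72/14.3 = 0.33 kJ/s
ants: 1.3/14.1 = 0.0922 kJ/s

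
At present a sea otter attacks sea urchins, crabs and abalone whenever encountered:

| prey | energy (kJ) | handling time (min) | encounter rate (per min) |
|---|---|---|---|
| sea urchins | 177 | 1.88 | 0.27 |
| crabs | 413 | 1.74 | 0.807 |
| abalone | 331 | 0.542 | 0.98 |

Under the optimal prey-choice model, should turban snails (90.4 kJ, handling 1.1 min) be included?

Current rate: (0.27×177 + 0.807×413 + 0.98×331)/(1 + 0.27×1.88 + 0.807×1.74 + 0.98×0.542) = 204.9 kJ/min.
Profitability of turban snails: 90.4/1.1 = 82.18 kJ/min.
Since 82.18 < R, time spent handling turban snails is better spent searching.

No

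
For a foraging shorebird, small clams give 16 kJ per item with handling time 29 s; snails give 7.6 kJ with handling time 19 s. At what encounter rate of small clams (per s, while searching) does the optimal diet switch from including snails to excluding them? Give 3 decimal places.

The zero-one rule: include snails iff E₂/h₂ > λE₁/(1+λh₁). Equality gives the switch point.
λE₁h₂ = E₂ + λE₂h₁ ⇒ λ = E₂/(E₁h₂ − E₂h₁) = 7.6/(304 − 220.4) = 0.09091 per s.

0.091 per s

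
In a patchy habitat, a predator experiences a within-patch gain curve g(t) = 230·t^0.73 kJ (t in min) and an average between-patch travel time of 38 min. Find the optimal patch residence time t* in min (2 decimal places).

102.74 min

By the marginal value theorem, leave when the instantaneous gain rate g'(t) equals the habitat-wide average g(t)/(T + t).
g'(t) = 0.73·230·t^-0.27. Setting 0.73·230·t^-0.27 = 230·t^0.73/(38+t) gives 0.73(38+t) = t, so 0.27·t = 0.73×38.
t* = 0.73×38/0.27 = 102.7 min.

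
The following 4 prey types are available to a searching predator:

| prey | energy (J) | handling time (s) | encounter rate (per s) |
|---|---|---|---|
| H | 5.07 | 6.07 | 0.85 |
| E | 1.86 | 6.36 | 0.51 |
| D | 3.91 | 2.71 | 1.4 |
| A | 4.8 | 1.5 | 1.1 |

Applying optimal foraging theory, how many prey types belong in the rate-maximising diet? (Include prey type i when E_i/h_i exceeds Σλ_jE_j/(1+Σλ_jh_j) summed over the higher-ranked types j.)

Rank by E/h (J/s): A 3.2, D 1.44, H 0.835, E 0.292. Include each in turn until the next type's E/h falls below the running intake rate.
Rate on top 1: 1.992. D: 1.44 < 1.992 → exclude; stop.
Optimal diet: A — 1 of 4 types.

1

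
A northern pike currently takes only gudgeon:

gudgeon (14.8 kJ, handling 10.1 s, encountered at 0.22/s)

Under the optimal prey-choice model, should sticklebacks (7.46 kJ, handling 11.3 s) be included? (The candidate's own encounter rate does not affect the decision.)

No

Intake rate on the current diet: R = (0.22×14.8) / (1 + 0.22×10.1) = 3.256/3.222 = 1.011 kJ/s.
sticklebacks: E/h = 7.46/11.3 = 0.6602 kJ/s.
Since 0.6602 < R, time spent handling sticklebacks is better spent searching.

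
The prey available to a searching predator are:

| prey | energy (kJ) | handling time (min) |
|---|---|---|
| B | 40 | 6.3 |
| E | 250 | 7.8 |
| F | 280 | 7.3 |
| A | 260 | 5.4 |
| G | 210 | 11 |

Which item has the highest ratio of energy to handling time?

Profitability E/h (kJ/min): B = 40/6.3 = 6.35, E = 250/7.8 = 32.1, F = 280/7.3 = 38.4, A = 260/5.4 = 48.1, G = 210/11 = 19.1.
Ranked: A > F > E > G > B.

A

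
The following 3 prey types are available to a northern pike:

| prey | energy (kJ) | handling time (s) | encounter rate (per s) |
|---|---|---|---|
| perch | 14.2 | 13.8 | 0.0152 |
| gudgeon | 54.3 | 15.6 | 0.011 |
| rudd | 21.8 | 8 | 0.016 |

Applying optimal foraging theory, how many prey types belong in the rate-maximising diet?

E/h in descending order: gudgeon 3.48, rudd 2.73, perch 1.03 kJ/s. The optimal diet is the largest prefix of this list for which every included type satisfies E_i/h_i > R on the types above it.
Rate on top 1: 0.5098. rudd: 2.73 > 0.5098 → include.
Rate on top 2: 0.728. perch: 1.03 > 0.728 → include.
Optimal diet: gudgeon, rudd, perch — 3 of 3 types.

3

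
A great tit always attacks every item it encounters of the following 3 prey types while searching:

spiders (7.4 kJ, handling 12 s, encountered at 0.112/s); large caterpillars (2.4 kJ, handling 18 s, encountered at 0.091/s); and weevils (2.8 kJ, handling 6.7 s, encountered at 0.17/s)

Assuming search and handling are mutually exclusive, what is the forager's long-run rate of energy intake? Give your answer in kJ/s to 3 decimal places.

Energy encountered per unit search time: 0.112×7.4 + 0.091×2.4 + 0.17×2.8 = 1.523 kJ/s.
Handling time per unit search time: 0.112×12 + 0.091×18 + 0.17×6.7 = 4.121.
Rate = 1.523/(1 + 4.121) = 0.2974 kJ/s.

0.297 kJ/s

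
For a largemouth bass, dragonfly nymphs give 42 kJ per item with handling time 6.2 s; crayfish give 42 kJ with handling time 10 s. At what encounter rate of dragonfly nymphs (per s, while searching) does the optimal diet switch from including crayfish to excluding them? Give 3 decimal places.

0.263 per s

The zero-one rule: include crayfish iff E₂/h₂ > λE₁/(1+λh₁). Equality gives the switch point.
λE₁h₂ = E₂ + λE₂h₁ ⇒ λ = E₂/(E₁h₂ − E₂h₁) = 42/(420 − 260.4) = 0.2632 per s.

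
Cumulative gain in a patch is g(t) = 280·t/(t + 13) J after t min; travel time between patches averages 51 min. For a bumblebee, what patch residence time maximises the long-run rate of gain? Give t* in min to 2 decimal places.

25.75 min

By the marginal value theorem, leave when the instantaneous gain rate g'(t) equals the habitat-wide average g(t)/(T + t).
g'(t) = 280·13/(t + 13)². Setting 280·13/(t+13)² = 280t/[(t+13)(51+t)] gives 13(51+t) = t(t+13), so t² = 13×51 = 663.
t* = √663 = 25.75 min.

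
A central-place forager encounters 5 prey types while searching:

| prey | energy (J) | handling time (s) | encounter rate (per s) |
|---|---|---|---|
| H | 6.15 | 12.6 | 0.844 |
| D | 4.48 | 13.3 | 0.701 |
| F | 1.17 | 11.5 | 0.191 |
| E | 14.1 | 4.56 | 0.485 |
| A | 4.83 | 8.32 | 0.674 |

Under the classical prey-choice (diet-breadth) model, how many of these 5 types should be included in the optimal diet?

1

Rank by E/h (J/s): E 3.09, A 0.581, H 0.488, D 0.337, F 0.102. Include each in turn until the next type's E/h falls below the running intake rate.
Rate on top 1: 2.129. A: 0.581 < 2.129 → exclude; stop.
Optimal diet: E — 1 of 5 types.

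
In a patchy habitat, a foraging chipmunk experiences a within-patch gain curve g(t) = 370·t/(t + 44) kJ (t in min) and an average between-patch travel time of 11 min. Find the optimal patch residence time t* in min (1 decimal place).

22.0 min

By the marginal value theorem, leave when the instantaneous gain rate g'(t) equals the habitat-wide average g(t)/(T + t).
g'(t) = 370·44/(t + 44)². Setting 370·44/(t+44)² = 370t/[(t+44)(11+t)] gives 44(11+t) = t(t+44), so t² = 44×11 = 484.
t* = √484 = 22 min.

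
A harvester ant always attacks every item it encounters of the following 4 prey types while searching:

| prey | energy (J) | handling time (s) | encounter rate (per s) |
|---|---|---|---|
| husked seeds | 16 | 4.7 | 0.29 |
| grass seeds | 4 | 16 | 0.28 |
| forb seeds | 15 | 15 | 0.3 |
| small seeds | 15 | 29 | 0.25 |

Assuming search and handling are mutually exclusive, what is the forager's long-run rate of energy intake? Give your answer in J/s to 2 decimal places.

0.75 J/s

R = Σλ_iE_i / (1 + Σλ_ih_i)
Numerator: 0.29×16 + 0.28×4 + 0.3×15 + 0.25×15 = 14.01
Denominator: 1 + 0.29×4.7 + 0.28×16 + 0.3×15 + 0.25×29 = 18.59
R = 14.01/18.59 = 0.7535 J/s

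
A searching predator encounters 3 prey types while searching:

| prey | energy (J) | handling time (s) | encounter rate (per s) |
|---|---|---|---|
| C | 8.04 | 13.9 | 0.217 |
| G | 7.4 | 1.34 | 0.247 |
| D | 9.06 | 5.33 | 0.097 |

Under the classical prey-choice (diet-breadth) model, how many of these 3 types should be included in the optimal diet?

2

Rank by E/h (J/s): G 5.52, D 1.7, C 0.578. Include each in turn until the next type's E/h falls below the running intake rate.
Rate on top 1: 1.373. D: 1.7 > 1.373 → include.
Rate on top 2: 1.465. C: 0.578 < 1.465 → exclude; stop.
Optimal diet: G, D — 2 of 3 types.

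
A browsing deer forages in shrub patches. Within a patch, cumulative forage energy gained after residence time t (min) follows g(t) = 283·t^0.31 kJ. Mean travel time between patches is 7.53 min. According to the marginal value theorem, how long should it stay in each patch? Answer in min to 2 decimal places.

3.38 min

Maximise g(t)/(T+t): set derivative to zero → g'(t)(T+t) = g(t).
g'(t) = 0.31·283·t^-0.69. Setting 0.31·283·t^-0.69 = 283·t^0.31/(7.53+t) gives 0.31(7.53+t) = t, so 0.69·t = 0.31×7.53.
t* = 0.31×7.53/0.69 = 3.383 min.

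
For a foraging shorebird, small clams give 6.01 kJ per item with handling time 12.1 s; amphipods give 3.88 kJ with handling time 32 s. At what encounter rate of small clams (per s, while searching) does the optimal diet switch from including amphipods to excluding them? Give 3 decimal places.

The zero-one rule: include amphipods iff E₂/h₂ > λE₁/(1+λh₁). Equality gives the switch point.
λE₁h₂ = E₂ + λE₂h₁ ⇒ λ = E₂/(E₁h₂ − E₂h₁) = 3.88/(192.3 − 46.95) = 0.02669 per s.

0.027 per s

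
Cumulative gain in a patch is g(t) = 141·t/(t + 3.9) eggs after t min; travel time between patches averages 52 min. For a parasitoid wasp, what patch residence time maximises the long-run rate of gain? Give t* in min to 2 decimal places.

14.24 min

Maximise g(t)/(T+t): set derivative to zero → g'(t)(T+t) = g(t).
g'(t) = 141·3.9/(t + 3.9)². Setting 141·3.9/(t+3.9)² = 141t/[(t+3.9)(52+t)] gives 3.9(52+t) = t(t+3.9), so t² = 3.9×52 = 202.8.
t* = √202.8 = 14.24 min.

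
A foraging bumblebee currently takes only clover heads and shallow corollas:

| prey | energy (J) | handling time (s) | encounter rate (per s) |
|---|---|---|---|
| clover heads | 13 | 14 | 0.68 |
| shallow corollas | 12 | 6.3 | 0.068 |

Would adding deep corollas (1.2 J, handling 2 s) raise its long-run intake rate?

Current rate: (0.68×13 + 0.068×12)/(1 + 0.68×14 + 0.068×6.3) = 0.882 J/s.
deep corollas: E/h = 1.2/2 = 0.6 J/s.
Since 0.6 < R, time spent handling deep corollas is better spent searching.

No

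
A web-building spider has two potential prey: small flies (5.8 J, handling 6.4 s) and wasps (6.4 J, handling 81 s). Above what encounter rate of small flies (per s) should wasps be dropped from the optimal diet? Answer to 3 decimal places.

The zero-one rule: include wasps iff E₂/h₂ > λE₁/(1+λh₁). Equality gives the switch point.
λE₁h₂ = E₂ + λE₂h₁ ⇒ λ = E₂/(E₁h₂ − E₂h₁) = 6.4/(469.8 − 40.96) = 0.01492 per s.

0.015 per s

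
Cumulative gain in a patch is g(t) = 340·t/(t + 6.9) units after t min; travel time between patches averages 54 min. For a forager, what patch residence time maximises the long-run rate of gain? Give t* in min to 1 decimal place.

Maximise g(t)/(T+t): set derivative to zero → g'(t)(T+t) = g(t).
g'(t) = 340·6.9/(t + 6.9)². Setting 340·6.9/(t+6.9)² = 340t/[(t+6.9)(54+t)] gives 6.9(54+t) = t(t+6.9), so t² = 6.9×54 = 372.6.
t* = √372.6 = 19.3 min.

19.3 min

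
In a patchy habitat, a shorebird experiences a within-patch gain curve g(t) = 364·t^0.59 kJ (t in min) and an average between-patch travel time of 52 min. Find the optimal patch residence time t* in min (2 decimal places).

By the marginal value theorem, leave when the instantaneous gain rate g'(t) equals the habitat-wide average g(t)/(T + t).
g'(t) = 0.59·364·t^-0.41. Setting 0.59·364·t^-0.41 = 364·t^0.59/(52+t) gives 0.59(52+t) = t, so 0.41·t = 0.59×52.
t* = 0.59×52/0.41 = 74.83 min.

74.83 min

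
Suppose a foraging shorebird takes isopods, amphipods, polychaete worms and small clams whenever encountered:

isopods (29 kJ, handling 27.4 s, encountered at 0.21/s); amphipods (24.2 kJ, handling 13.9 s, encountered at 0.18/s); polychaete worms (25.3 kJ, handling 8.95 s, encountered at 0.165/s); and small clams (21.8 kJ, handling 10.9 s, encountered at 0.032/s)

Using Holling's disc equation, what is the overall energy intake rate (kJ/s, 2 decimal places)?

1.38 kJ/s

R = (0.21×29 + 0.18×24.2 + 0.165×25.3 + 0.032×21.8) / (1 + 0.21×27.4 + 0.18×13.9 + 0.165×8.95 + 0.032×10.9) = 15.32/11.08 = 1.382 kJ/s.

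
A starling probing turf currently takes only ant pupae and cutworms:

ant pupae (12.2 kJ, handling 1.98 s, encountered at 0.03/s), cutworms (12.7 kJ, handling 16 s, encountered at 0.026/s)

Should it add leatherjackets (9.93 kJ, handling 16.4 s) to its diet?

Intake rate on the current diet: R = (0.03×12.2 + 0.026×12.7) / (1 + 0.03×1.98 + 0.026×16) = 0.6962/1.475 = 0.4719 kJ/s.
leatherjackets: E/h = 9.93/16.4 = 0.6055 kJ/s.
Since 0.6055 > R, including leatherjackets increases the long-run rate.

Yes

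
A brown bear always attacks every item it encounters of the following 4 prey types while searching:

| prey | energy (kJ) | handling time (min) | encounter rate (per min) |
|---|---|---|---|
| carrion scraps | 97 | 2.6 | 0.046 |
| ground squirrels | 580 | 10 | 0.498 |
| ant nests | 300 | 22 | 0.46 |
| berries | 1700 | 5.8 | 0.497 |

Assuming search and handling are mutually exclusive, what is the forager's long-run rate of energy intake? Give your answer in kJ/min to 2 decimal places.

66.81 kJ/min

Energy encountered per unit search time: 0.046×97 + 0.498×580 + 0.46×300 + 0.497×1700 = 1276 kJ/min.
Handling time per unit search time: 0.046×2.6 + 0.498×10 + 0.46×22 + 0.497×5.8 = 18.1.
Rate = 1276/(1 + 18.1) = 66.81 kJ/min.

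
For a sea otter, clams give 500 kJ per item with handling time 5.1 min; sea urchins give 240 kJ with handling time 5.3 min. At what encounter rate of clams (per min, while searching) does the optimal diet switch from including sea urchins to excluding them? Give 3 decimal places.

0.168 per min

Drop sea urchins once their profitability E₂/h₂ falls below the rate achievable on clams alone: E₂/h₂ = λE₁/(1 + λh₁).
Solve for λ: λE₁h₂ = E₂(1 + λh₁) → λ(E₁h₂ − E₂h₁) = E₂ → λ = E₂/(E₁h₂ − E₂h₁).
λ = 240/(500×5.3 − 240×5.1) = 240/1426 = 0.1683 per min.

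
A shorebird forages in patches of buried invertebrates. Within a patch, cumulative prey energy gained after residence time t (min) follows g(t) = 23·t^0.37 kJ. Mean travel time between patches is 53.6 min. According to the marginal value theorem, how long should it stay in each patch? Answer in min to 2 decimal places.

31.48 min

By the marginal value theorem, leave when the instantaneous gain rate g'(t) equals the habitat-wide average g(t)/(T + t).
g'(t) = 0.37·23·t^-0.63. Setting 0.37·23·t^-0.63 = 23·t^0.37/(53.6+t) gives 0.37(53.6+t) = t, so 0.63·t = 0.37×53.6.
t* = 0.37×53.6/0.63 = 31.48 min.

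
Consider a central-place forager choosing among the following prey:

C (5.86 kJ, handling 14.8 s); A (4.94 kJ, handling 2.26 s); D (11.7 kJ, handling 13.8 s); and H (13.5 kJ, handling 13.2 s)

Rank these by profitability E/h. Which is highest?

A

Profitability E/h (kJ/s): C = 5.86/14.8 = 0.396, A = 4.94/2.26 = 2.19, D = 11.7/13.8 = 0.848, H = 13.5/13.2 = 1.02.
Ranked: A > H > D > C.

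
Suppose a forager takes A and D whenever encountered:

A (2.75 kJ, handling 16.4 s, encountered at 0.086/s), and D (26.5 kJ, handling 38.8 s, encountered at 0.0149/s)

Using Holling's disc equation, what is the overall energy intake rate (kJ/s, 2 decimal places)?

R = Σλ_iE_i / (1 + Σλ_ih_i)
Numerator: 0.086×2.75 + 0.0149×26.5 = 0.6313
Denominator: 1 + 0.086×16.4 + 0.0149×38.8 = 2.989
R = 0.6313/2.989 = 0.2113 kJ/s

0.21 kJ/s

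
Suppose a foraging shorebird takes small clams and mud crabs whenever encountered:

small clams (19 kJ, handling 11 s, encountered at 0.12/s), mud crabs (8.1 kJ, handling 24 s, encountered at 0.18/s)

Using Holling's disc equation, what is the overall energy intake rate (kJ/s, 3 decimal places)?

0.563 kJ/s

Energy encountered per unit search time: 0.12×19 + 0.18×8.1 = 3.738 kJ/s.
Handling time per unit search time: 0.12×11 + 0.18×24 = 5.64.
Rate = 3.738/(1 + 5.64) = 0.563 kJ/s.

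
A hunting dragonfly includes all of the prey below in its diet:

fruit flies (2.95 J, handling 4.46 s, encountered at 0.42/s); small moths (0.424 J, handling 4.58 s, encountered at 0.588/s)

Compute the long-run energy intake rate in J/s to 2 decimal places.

R = (0.42×2.95 + 0.588×0.424) / (1 + 0.42×4.46 + 0.588×4.58) = 1.488/5.566 = 0.2674 J/s.

0.27 J/s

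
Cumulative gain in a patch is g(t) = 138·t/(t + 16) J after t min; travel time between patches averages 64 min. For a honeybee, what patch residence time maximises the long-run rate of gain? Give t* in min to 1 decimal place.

32.0 min

Optimal t* satisfies g'(t*) = g(t*)/(T + t*).
g'(t) = 138·16/(t + 16)². Setting 138·16/(t+16)² = 138t/[(t+16)(64+t)] gives 16(64+t) = t(t+16), so t² = 16×64 = 1024.
t* = √1024 = 32 min.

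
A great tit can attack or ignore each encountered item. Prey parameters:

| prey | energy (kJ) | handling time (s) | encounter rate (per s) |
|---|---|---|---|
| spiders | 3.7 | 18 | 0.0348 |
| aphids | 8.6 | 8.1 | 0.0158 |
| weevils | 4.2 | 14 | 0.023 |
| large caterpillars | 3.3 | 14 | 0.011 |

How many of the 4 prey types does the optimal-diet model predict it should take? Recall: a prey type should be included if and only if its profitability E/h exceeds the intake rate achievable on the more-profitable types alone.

4

Profitabilities (E/h, kJ/s): aphids 1.06, weevils 0.3, large caterpillars 0.236, spiders 0.206. Add prey in this order while the next type's profitability exceeds the intake rate on those already taken.
Rate on top 1: 0.1205. weevils: 0.3 > 0.1205 → include.
Rate on top 2: 0.1603. large caterpillars: 0.236 > 0.1603 → include.
Rate on top 3: 0.1676. spiders: 0.206 > 0.1676 → include.
Optimal diet: aphids, weevils, large caterpillars, spiders — 4 of 4 types.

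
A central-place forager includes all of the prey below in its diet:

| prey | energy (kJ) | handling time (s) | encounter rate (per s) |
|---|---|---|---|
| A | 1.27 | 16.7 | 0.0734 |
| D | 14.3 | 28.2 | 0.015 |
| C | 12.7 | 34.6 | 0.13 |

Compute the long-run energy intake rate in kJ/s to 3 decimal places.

0.274 kJ/s

R = Σλ_iE_i / (1 + Σλ_ih_i)
Numerator: 0.0734×1.27 + 0.015×14.3 + 0.13×12.7 = 1.959
Denominator: 1 + 0.0734×16.7 + 0.015×28.2 + 0.13×34.6 = 7.147
R = 1.959/7.147 = 0.2741 kJ/s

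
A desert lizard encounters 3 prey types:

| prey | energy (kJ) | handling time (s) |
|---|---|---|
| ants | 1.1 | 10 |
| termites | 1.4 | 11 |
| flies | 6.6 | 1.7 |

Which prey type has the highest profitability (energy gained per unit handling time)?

In descending order of E/h:
flies: 6.6/1.7 = 3.88 kJ/s
termites: 1.4/11 = 0.127 kJ/s
ants: 1.1/10 = 0.11 kJ/s

flies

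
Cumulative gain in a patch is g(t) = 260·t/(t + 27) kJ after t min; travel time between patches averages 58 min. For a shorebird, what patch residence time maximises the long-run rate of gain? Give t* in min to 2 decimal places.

Optimal t* satisfies g'(t*) = g(t*)/(T + t*).
g'(t) = 260·27/(t + 27)². Setting 260·27/(t+27)² = 260t/[(t+27)(58+t)] gives 27(58+t) = t(t+27), so t² = 27×58 = 1566.
t* = √1566 = 39.57 min.

39.57 min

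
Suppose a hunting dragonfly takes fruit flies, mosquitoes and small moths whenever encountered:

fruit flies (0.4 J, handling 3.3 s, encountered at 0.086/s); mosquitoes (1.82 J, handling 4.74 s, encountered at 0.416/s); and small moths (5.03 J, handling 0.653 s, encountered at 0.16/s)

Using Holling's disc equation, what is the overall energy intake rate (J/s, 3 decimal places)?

Energy encountered per unit search time: 0.086×0.4 + 0.416×1.82 + 0.16×5.03 = 1.596 J/s.
Handling time per unit search time: 0.086×3.3 + 0.416×4.74 + 0.16×0.653 = 2.36.
Rate = 1.596/(1 + 2.36) = 0.4751 J/s.

0.475 J/s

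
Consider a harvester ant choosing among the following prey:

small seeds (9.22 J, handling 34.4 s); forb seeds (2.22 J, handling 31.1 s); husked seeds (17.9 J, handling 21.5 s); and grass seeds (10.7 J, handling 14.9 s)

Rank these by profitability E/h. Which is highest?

husked seeds

In descending order of E/h:
husked seeds: 17.9/21.5 = 0.833 J/s
grass seeds: 10.7/14.9 = 0.718 J/s
small seeds: 9.22/34.4 = 0.268 J/s
forb seeds: 2.22/31.1 = 0.0714 J/s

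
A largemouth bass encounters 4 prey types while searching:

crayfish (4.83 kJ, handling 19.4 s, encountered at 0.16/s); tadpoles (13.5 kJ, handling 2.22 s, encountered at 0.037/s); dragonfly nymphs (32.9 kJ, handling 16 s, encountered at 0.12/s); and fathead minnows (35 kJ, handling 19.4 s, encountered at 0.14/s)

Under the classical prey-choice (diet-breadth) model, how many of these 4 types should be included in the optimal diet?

E/h in descending order: tadpoles 6.08, dragonfly nymphs 2.06, fathead minnows 1.8, crayfish 0.249 kJ/s. The optimal diet is the largest prefix of this list for which every included type satisfies E_i/h_i > R on the types above it.
Rate on top 1: 0.4616. dragonfly nymphs: 2.06 > 0.4616 → include.
Rate on top 2: 1.481. fathead minnows: 1.8 > 1.481 → include.
Rate on top 3: 1.635. crayfish: 0.249 < 1.635 → exclude; stop.
Optimal diet: tadpoles, dragonfly nymphs, fathead minnows — 3 of 4 types.

3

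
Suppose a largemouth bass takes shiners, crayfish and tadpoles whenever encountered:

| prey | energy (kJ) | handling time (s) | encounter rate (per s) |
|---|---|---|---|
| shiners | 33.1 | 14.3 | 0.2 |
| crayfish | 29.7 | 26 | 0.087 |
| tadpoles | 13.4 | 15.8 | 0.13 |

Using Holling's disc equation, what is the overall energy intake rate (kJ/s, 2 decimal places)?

1.34 kJ/s

R = Σλ_iE_i / (1 + Σλ_ih_i)
Numerator: 0.2×33.1 + 0.087×29.7 + 0.13×13.4 = 10.95
Denominator: 1 + 0.2×14.3 + 0.087×26 + 0.13×15.8 = 8.176
R = 10.95/8.176 = 1.339 kJ/s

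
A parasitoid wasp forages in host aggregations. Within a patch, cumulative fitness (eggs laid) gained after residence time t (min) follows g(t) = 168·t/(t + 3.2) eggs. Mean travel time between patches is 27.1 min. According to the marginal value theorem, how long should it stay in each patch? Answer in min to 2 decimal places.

9.31 min

Optimal t* satisfies g'(t*) = g(t*)/(T + t*).
g'(t) = 168·3.2/(t + 3.2)². Setting 168·3.2/(t+3.2)² = 168t/[(t+3.2)(27.1+t)] gives 3.2(27.1+t) = t(t+3.2), so t² = 3.2×27.1 = 86.72.
t* = √86.72 = 9.312 min.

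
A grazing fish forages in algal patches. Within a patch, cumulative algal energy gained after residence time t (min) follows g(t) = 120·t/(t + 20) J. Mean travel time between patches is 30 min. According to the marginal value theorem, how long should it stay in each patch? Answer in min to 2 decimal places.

By the marginal value theorem, leave when the instantaneous gain rate g'(t) equals the habitat-wide average g(t)/(T + t).
g'(t) = 120·20/(t + 20)². Setting 120·20/(t+20)² = 120t/[(t+20)(30+t)] gives 20(30+t) = t(t+20), so t² = 20×30 = 600.
t* = √600 = 24.49 min.

24.49 min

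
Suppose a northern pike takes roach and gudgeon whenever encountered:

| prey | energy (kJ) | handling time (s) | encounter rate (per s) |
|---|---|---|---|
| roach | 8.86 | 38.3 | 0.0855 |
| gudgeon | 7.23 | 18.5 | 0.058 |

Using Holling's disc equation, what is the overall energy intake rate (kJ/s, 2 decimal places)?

0.22 kJ/s

R = (0.0855×8.86 + 0.058×7.23) / (1 + 0.0855×38.3 + 0.058×18.5) = 1.177/5.348 = 0.2201 kJ/s.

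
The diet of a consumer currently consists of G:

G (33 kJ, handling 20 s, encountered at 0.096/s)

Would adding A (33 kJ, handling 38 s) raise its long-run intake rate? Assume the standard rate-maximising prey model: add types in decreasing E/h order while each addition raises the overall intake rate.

No

On G alone, R = ΣλE/(1+Σλh) = 3.168/2.92 = 1.085 kJ/s.
A: E/h = 33/38 = 0.8684 kJ/s.
Since 0.8684 < R, time spent handling A is better spent searching.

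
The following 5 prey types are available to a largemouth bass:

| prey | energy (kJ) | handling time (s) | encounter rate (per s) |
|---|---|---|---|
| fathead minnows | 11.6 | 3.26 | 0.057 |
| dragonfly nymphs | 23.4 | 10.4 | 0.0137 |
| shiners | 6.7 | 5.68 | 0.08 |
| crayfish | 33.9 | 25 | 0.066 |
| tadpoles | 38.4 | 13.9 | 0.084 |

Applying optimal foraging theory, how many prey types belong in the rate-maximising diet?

3

Rank by E/h (kJ/s): fathead minnows 3.56, tadpoles 2.76, dragonfly nymphs 2.25, crayfish 1.36, shiners 1.18. Include each in turn until the next type's E/h falls below the running intake rate.
Rate on top 1: 0.5576. tadpoles: 2.76 > 0.5576 → include.
Rate on top 2: 1.652. dragonfly nymphs: 2.25 > 1.652 → include.
Rate on top 3: 1.686. crayfish: 1.36 < 1.686 → exclude; stop.
Optimal diet: fathead minnows, tadpoles, dragonfly nymphs — 3 of 5 types.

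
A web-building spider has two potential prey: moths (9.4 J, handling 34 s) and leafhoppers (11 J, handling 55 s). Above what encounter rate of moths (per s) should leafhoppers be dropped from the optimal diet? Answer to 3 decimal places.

0.077 per s

At the threshold, the rate on moths alone equals the profitability of leafhoppers: λ·9.4/(1 + λ·34) = 11/55 = 0.2.
Rearranging, λ(9.4 − 0.2×34) = 0.2, so λ = 0.2/2.6 = 0.07692 per s.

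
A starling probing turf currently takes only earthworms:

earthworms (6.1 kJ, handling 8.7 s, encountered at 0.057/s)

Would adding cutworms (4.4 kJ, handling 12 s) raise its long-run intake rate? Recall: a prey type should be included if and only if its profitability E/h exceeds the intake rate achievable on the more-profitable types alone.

Yes

On earthworms alone, R = ΣλE/(1+Σλh) = 0.3477/1.496 = 0.2324 kJ/s.
cutworms: E/h = 4.4/12 = 0.3667 kJ/s.
0.3667 > 0.2324, so adding cutworms raises the average — include it.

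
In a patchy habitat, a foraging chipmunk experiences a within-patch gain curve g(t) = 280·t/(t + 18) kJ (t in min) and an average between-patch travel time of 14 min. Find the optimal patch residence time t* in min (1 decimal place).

Maximise g(t)/(T+t): set derivative to zero → g'(t)(T+t) = g(t).
g'(t) = 280·18/(t + 18)². Setting 280·18/(t+18)² = 280t/[(t+18)(14+t)] gives 18(14+t) = t(t+18), so t² = 18×14 = 252.
t* = √252 = 15.87 min.

15.9 min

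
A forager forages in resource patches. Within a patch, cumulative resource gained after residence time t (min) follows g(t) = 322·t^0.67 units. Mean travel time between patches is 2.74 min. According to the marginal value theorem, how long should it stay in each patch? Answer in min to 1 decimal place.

Optimal t* satisfies g'(t*) = g(t*)/(T + t*).
g'(t) = 0.67·322·t^-0.33. Setting 0.67·322·t^-0.33 = 322·t^0.67/(2.74+t) gives 0.67(2.74+t) = t, so 0.33·t = 0.67×2.74.
t* = 0.67×2.74/0.33 = 5.563 min.

5.6 min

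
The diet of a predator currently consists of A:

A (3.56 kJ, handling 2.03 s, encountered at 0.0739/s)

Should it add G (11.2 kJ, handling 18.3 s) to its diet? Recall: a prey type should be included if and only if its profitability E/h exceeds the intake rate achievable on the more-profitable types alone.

Yes

On A alone, R = ΣλE/(1+Σλh) = 0.2631/1.15 = 0.2288 kJ/s.
G: E/h = 11.2/18.3 = 0.612 kJ/s.
0.612 > 0.2288, so adding G raises the average — include it.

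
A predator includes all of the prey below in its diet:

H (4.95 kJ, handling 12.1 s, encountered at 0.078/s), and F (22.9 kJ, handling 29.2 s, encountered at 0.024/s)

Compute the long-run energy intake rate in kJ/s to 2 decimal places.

Energy encountered per unit search time: 0.078×4.95 + 0.024×22.9 = 0.9357 kJ/s.
Handling time per unit search time: 0.078×12.1 + 0.024×29.2 = 1.645.
Rate = 0.9357/(1 + 1.645) = 0.3538 kJ/s.

0.35 kJ/s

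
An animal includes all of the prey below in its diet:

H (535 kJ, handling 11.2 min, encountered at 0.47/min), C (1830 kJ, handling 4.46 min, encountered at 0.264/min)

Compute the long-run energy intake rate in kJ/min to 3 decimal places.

98.713 kJ/min

Energy encountered per unit search time: 0.47×535 + 0.264×1830 = 734.6 kJ/min.
Handling time per unit search time: 0.47×11.2 + 0.264×4.46 = 6.441.
Rate = 734.6/(1 + 6.441) = 98.71 kJ/min.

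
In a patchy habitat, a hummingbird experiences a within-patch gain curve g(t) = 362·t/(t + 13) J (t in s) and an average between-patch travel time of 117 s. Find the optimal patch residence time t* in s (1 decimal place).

Maximise g(t)/(T+t): set derivative to zero → g'(t)(T+t) = g(t).
g'(t) = 362·13/(t + 13)². Setting 362·13/(t+13)² = 362t/[(t+13)(117+t)] gives 13(117+t) = t(t+13), so t² = 13×117 = 1521.
t* = √1521 = 39 s.

39.0 s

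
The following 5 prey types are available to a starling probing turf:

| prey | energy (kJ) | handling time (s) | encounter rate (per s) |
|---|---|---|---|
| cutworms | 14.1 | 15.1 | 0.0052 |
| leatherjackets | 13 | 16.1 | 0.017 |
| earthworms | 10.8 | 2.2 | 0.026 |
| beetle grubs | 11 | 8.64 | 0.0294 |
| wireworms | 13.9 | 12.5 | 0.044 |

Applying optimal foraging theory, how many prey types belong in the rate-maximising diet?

5

E/h in descending order: earthworms 4.91, beetle grubs 1.27, wireworms 1.11, cutworms 0.934, leatherjackets 0.807 kJ/s. The optimal diet is the largest prefix of this list for which every included type satisfies E_i/h_i > R on the types above it.
Rate on top 1: 0.2656. beetle grubs: 1.27 > 0.2656 → include.
Rate on top 2: 0.4608. wireworms: 1.11 > 0.4608 → include.
Rate on top 3: 0.6532. cutworms: 0.934 > 0.6532 → include.
Rate on top 4: 0.6646. leatherjackets: 0.807 > 0.6646 → include.
Optimal diet: earthworms, beetle grubs, wireworms, cutworms, leatherjackets — 5 of 5 types.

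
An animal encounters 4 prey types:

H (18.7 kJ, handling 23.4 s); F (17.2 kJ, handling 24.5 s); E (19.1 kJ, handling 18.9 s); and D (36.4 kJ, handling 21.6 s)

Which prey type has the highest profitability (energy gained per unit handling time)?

Profitability E/h (kJ/s): H = 18.7/23.4 = 0.799, F = 17.2/24.5 = 0.702, E = 19.1/18.9 = 1.01, D = 36.4/21.6 = 1.69.
Ranked: D > E > H > F.

D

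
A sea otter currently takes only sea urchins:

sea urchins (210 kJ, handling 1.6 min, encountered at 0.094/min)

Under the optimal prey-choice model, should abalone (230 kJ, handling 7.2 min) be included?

Yes

Current rate: (0.094×210)/(1 + 0.094×1.6) = 17.16 kJ/min.
Profitability of abalone: 230/7.2 = 31.94 kJ/min.
Since 31.94 > R, including abalone increases the long-run rate.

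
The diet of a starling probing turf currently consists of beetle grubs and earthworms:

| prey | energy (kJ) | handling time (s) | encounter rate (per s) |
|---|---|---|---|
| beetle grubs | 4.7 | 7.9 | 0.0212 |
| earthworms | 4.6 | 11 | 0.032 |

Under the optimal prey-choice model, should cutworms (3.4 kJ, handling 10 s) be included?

On beetle grubs and earthworms alone, R = ΣλE/(1+Σλh) = 0.2468/1.519 = 0.1625 kJ/s.
cutworms: E/h = 3.4/10 = 0.34 kJ/s.
Since 0.34 > R, including cutworms increases the long-run rate.

Yes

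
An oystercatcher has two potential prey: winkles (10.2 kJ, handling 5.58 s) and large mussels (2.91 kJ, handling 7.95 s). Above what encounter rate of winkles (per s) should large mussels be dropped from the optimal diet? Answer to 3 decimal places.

0.045 per s

Drop large mussels once their profitability E₂/h₂ falls below the rate achievable on winkles alone: E₂/h₂ = λE₁/(1 + λh₁).
Solve for λ: λE₁h₂ = E₂(1 + λh₁) → λ(E₁h₂ − E₂h₁) = E₂ → λ = E₂/(E₁h₂ − E₂h₁).
λ = 2.91/(10.2×7.95 − 2.91×5.58) = 2.91/64.85 = 0.04487 per s.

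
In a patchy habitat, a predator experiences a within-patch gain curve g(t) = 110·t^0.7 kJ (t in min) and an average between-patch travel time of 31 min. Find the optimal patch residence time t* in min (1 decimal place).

72.3 min

Optimal t* satisfies g'(t*) = g(t*)/(T + t*).
g'(t) = 0.7·110·t^-0.3. Setting 0.7·110·t^-0.3 = 110·t^0.7/(31+t) gives 0.7(31+t) = t, so 0.30·t = 0.7×31.
t* = 0.7×31/0.30 = 72.33 min.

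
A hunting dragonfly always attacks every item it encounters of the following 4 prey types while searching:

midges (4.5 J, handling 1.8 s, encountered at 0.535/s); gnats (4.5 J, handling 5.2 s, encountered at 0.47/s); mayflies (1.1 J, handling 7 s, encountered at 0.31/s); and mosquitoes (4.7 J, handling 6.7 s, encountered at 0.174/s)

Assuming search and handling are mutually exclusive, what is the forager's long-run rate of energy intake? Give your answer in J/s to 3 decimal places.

0.734 J/s

R = Σλ_iE_i / (1 + Σλ_ih_i)
Numerator: 0.535×4.5 + 0.47×4.5 + 0.31×1.1 + 0.174×4.7 = 5.681
Denominator: 1 + 0.535×1.8 + 0.47×5.2 + 0.31×7 + 0.174×6.7 = 7.743
R = 5.681/7.743 = 0.7338 J/s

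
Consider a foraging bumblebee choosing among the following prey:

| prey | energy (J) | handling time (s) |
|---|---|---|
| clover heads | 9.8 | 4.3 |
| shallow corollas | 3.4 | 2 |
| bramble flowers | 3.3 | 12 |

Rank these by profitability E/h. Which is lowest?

In descending order of E/h:
clover heads: 9.8/4.3 = 2.28 J/s
shallow corollas: 3.4/2 = 1.7 J/s
bramble flowers: 3.3/12 = 0.275 J/s

bramble flowers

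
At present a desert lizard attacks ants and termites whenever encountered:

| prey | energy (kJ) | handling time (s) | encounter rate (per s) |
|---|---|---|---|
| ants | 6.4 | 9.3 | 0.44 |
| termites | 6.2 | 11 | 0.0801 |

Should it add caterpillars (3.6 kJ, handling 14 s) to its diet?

No

Current rate: (0.44×6.4 + 0.0801×6.2)/(1 + 0.44×9.3 + 0.0801×11) = 0.5546 kJ/s.
Profitability of caterpillars: 3.6/14 = 0.2571 kJ/s.
Since 0.2571 < R, time spent handling caterpillars is better spent searching.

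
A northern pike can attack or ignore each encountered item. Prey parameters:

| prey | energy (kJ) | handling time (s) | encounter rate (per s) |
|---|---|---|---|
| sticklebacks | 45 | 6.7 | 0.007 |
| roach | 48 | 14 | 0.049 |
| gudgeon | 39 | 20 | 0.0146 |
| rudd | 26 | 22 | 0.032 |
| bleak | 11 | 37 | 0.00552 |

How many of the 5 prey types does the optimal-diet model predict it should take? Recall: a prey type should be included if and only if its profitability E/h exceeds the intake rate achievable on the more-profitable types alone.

E/h in descending order: sticklebacks 6.72, roach 3.43, gudgeon 1.95, rudd 1.18, bleak 0.297 kJ/s. The optimal diet is the largest prefix of this list for which every included type satisfies E_i/h_i > R on the types above it.
Rate on top 1: 0.3009. roach: 3.43 > 0.3009 → include.
Rate on top 2: 1.539. gudgeon: 1.95 > 1.539 → include.
Rate on top 3: 1.598. rudd: 1.18 < 1.598 → exclude; stop.
Optimal diet: sticklebacks, roach, gudgeon — 3 of 5 types.

3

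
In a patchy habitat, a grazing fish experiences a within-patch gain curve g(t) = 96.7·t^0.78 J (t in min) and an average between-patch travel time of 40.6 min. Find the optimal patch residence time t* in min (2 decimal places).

Optimal t* satisfies g'(t*) = g(t*)/(T + t*).
g'(t) = 0.78·96.7·t^-0.22. Setting 0.78·96.7·t^-0.22 = 96.7·t^0.78/(40.6+t) gives 0.78(40.6+t) = t, so 0.22·t = 0.78×40.6.
t* = 0.78×40.6/0.22 = 143.9 min.

143.95 min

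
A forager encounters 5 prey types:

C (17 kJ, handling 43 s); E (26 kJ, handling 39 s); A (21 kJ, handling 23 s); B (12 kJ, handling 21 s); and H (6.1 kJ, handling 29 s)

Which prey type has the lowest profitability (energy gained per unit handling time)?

Profitability E/h (kJ/s): C = 17/43 = 0.395, E = 26/39 = 0.667, A = 21/23 = 0.913, B = 12/21 = 0.571, H = 6.1/29 = 0.21.
Ranked: A > E > B > C > H.

H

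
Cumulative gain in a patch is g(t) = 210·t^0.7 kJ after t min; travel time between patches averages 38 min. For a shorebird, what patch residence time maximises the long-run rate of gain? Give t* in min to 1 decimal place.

Maximise g(t)/(T+t): set derivative to zero → g'(t)(T+t) = g(t).
g'(t) = 0.7·210·t^-0.3. Setting 0.7·210·t^-0.3 = 210·t^0.7/(38+t) gives 0.7(38+t) = t, so 0.30·t = 0.7×38.
t* = 0.7×38/0.30 = 88.67 min.

88.7 min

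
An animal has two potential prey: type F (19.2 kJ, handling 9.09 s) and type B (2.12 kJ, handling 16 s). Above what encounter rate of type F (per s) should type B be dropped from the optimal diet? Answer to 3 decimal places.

The zero-one rule: include type B iff E₂/h₂ > λE₁/(1+λh₁). Equality gives the switch point.
λE₁h₂ = E₂ + λE₂h₁ ⇒ λ = E₂/(E₁h₂ − E₂h₁) = 2.12/(307.2 − 19.27) = 0.007363 per s.

0.007 per s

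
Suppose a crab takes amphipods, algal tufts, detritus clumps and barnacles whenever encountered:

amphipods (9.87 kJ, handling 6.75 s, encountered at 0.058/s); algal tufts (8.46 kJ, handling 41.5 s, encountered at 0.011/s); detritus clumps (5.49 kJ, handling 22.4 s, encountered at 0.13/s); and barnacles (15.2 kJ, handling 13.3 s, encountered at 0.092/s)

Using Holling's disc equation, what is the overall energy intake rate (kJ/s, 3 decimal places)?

0.464 kJ/s

R = (0.058×9.87 + 0.011×8.46 + 0.13×5.49 + 0.092×15.2) / (1 + 0.058×6.75 + 0.011×41.5 + 0.13×22.4 + 0.092×13.3) = 2.778/5.984 = 0.4642 kJ/s.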